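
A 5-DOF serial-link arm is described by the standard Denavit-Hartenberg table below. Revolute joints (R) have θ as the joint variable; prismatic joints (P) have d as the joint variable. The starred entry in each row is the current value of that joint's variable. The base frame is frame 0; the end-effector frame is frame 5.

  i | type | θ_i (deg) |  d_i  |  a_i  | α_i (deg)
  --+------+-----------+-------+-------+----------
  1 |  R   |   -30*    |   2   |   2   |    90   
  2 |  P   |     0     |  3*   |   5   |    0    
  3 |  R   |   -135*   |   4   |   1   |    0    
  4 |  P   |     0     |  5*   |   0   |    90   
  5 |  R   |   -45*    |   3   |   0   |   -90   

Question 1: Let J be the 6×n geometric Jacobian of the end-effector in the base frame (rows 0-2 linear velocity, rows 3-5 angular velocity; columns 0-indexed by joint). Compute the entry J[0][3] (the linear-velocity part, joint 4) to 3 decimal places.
-0.500

prismatic axis z_3 = (-0.5000,-0.8660,0.0000)
J_v[:, 3] = z_3; J_ω[:, 3] = (0,0,0)
entry J[0][3] = -0.5000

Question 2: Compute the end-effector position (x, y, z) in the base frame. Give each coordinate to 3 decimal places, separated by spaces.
after link 1: o_1 = (1.7321, -1.0000, 2.0000)
after link 2: o_2 = (4.5622, -6.0981, 2.0000)
after link 3: o_3 = (1.9498, -9.2086, 1.2929)
after link 4: o_4 = (-0.5502, -13.5388, 1.2929)
after link 5: o_5 = (-2.3873, -12.4781, 3.4142)

-2.387 -12.478 3.414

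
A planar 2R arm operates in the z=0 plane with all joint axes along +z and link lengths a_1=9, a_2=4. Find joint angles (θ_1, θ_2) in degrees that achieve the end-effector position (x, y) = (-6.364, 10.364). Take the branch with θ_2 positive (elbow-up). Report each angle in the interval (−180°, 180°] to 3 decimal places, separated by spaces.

108.104 44.999

cos θ_2 = (147.9130−9²−4²)/(2·9·4) = 0.7071; θ_2 = 44.9985° (elbow-up)
β = atan2(10.3640,-6.3640) = 121.5519°; ψ = atan2(2.8284,11.8285) = 13.4477°
θ_1 = β − ψ = 108.1042°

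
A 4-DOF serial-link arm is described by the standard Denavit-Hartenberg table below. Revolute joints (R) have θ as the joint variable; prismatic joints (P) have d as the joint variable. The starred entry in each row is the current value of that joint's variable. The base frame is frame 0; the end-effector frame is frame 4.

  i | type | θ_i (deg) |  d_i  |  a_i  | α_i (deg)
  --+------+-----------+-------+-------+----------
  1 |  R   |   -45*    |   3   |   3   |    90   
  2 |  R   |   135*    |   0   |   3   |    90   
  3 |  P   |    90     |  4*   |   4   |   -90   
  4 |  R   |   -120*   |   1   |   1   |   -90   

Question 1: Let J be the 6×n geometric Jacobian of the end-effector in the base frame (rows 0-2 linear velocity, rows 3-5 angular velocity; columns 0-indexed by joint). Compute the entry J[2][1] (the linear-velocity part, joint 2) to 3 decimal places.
axis z_1 = (-0.7071,-0.7071,0.0000); lever o_n−o_1 = (-1.0419,-3.9079,4.8550)
cross product → J_v[:, 1] = (-3.4330,3.4330,2.0266)
J_ω[:, 1] = z_1
entry J[2][1] = 2.0266

2.027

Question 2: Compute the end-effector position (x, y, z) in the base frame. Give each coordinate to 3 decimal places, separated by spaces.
after link 1: o_1 = (2.1213, -2.1213, 3.0000)
after link 2: o_2 = (0.6213, -0.6213, 5.1213)
after link 3: o_3 = (-0.2071, -5.4497, 7.9497)
after link 4: o_4 = (1.0795, -6.0292, 7.8550)

1.079 -6.029 7.855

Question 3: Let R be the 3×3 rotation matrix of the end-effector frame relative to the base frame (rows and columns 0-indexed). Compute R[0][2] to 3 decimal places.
-0.362

End-effector z-axis (col 2 of R) = (-0.3624,-0.8624,0.3536)
R[0][2] = -0.3624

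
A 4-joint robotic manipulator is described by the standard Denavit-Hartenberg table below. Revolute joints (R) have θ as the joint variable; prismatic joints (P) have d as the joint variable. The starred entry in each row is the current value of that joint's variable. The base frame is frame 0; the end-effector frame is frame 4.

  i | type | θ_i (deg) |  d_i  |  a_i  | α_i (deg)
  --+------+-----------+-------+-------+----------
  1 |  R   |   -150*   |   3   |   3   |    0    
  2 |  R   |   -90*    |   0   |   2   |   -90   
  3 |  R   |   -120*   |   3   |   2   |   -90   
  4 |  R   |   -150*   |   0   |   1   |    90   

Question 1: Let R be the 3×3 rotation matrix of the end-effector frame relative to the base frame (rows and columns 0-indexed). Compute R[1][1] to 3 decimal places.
End-effector y-axis (col 1 of R) = (-0.4330,0.7500,0.5000)
R[1][1] = 0.7500

0.750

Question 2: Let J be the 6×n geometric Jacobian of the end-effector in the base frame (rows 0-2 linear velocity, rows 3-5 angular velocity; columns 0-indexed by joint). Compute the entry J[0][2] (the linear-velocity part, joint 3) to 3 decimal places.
axis z_2 = (-0.8660,-0.5000,0.0000); lever o_n−o_2 = (-2.7476,-2.2410,0.9821)
cross product → J_v[:, 2] = (-0.4910,0.8505,0.5670)
J_ω[:, 2] = z_2
entry J[0][2] = -0.4910

-0.491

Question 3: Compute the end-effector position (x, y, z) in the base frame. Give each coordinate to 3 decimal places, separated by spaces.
after link 1: o_1 = (-2.5981, -1.5000, 3.0000)
after link 2: o_2 = (-3.5981, 0.2321, 3.0000)
after link 3: o_3 = (-5.6962, -2.1340, 4.7321)
after link 4: o_4 = (-6.3457, -2.0090, 3.9821)

-6.346 -2.009 3.982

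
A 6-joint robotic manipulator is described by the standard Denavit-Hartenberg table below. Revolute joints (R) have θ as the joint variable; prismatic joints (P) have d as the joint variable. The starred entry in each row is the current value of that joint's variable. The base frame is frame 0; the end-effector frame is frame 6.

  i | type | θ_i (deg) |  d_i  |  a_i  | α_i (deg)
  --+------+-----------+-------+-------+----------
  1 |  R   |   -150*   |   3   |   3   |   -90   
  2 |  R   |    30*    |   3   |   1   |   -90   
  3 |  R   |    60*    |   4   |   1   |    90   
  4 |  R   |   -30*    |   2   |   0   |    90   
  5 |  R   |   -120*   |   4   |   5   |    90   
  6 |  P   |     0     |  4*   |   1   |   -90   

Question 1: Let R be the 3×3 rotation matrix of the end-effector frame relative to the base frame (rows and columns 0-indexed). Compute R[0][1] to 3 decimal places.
-0.594

End-effector y-axis (col 1 of R) = (-0.5938,0.6959,0.4040)
R[0][1] = -0.5938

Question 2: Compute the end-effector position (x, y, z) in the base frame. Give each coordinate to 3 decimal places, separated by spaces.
5.593 -6.143 1.404

after link 1: o_1 = (-2.5981, -1.5000, 3.0000)
after link 2: o_2 = (-1.8481, -4.5311, 2.5000)
after link 3: o_3 = (-0.9240, -2.9976, -1.2141)
after link 4: o_4 = (-1.7231, -4.6136, -2.0801)
after link 5: o_5 = (2.4136, -3.8904, 2.7536)
after link 6: o_6 = (5.5927, -6.1426, 1.4043)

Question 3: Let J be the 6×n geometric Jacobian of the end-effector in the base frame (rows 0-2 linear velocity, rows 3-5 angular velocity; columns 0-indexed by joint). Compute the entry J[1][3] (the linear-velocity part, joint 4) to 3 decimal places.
axis z_3 = (-0.3995,-0.8080,-0.4330); lever o_n−o_3 = (6.5167,-3.1450,2.6184)
cross product → J_v[:, 3] = (-3.4776,-1.7757,6.5221)
J_ω[:, 3] = z_3
entry J[1][3] = -1.7757

-1.776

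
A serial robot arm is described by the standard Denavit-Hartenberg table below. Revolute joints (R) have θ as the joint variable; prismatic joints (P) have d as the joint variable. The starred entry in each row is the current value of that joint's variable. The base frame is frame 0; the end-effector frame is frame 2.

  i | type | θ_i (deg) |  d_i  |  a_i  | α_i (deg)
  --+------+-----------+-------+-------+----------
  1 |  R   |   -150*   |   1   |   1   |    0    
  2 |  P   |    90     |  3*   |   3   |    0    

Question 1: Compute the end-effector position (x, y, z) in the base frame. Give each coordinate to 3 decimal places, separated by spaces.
after link 1: o_1 = (-0.8660, -0.5000, 1.0000)
after link 2: o_2 = (0.6340, -3.0981, 4.0000)

0.634 -3.098 4.000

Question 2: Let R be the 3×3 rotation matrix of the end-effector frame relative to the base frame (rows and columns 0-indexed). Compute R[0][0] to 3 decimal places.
End-effector x-axis (col 0 of R) = (0.5000,-0.8660,0.0000)
R[0][0] = 0.5000

0.500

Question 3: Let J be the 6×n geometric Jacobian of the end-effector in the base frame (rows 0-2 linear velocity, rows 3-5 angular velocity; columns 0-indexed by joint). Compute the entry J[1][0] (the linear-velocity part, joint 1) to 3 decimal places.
axis z_0 = ẑ; lever o_n−o_0 = (0.6340,-3.0981,4.0000)
cross product → J_v[:, 0] = (3.0981,0.6340,-0.0000)
J_ω[:, 0] = z_0
entry J[1][0] = 0.6340

0.634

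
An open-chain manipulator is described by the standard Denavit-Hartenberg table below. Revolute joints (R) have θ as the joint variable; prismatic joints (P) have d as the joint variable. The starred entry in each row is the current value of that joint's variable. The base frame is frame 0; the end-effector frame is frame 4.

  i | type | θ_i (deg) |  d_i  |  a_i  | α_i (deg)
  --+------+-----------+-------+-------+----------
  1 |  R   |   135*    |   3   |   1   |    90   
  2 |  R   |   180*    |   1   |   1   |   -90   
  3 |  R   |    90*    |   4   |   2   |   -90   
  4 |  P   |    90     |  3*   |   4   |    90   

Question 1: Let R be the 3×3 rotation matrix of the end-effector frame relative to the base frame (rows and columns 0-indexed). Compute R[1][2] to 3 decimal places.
End-effector z-axis (col 2 of R) = (-0.7071,-0.7071,-0.0000)
R[1][2] = -0.7071

-0.707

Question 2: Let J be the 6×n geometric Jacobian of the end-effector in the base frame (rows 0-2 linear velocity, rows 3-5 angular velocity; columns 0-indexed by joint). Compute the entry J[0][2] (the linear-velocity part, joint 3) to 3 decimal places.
axis z_2 = (0.0000,-0.0000,-1.0000); lever o_n−o_2 = (-3.5355,0.7071,-0.0000)
cross product → J_v[:, 2] = (0.7071,3.5355,0.0000)
J_ω[:, 2] = z_2
entry J[0][2] = 0.7071

0.707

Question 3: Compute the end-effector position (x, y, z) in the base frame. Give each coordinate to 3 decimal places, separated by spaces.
after link 1: o_1 = (-0.7071, 0.7071, 3.0000)
after link 2: o_2 = (0.7071, 0.7071, 3.0000)
after link 3: o_3 = (-0.7071, -0.7071, -1.0000)
after link 4: o_4 = (-2.8284, 1.4142, 3.0000)

-2.828 1.414 3.000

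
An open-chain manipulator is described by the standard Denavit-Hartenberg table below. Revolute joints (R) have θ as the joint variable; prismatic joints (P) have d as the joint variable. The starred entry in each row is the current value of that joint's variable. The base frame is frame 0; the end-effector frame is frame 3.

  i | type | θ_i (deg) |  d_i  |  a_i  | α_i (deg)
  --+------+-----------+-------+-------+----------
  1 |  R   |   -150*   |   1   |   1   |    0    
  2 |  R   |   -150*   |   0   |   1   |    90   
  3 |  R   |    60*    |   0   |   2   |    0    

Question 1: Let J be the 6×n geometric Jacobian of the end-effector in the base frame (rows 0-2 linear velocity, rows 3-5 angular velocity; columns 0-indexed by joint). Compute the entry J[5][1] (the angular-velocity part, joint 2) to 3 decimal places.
1.000

axis z_1 = (0.0000,0.0000,1.0000); lever o_n−o_1 = (1.0000,1.7321,1.7321)
cross product → J_v[:, 1] = (-1.7321,1.0000,0.0000)
J_ω[:, 1] = z_1
entry J[5][1] = 1.0000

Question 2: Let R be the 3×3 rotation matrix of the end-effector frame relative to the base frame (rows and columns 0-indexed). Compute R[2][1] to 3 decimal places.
0.500

End-effector y-axis (col 1 of R) = (-0.4330,-0.7500,0.5000)
R[2][1] = 0.5000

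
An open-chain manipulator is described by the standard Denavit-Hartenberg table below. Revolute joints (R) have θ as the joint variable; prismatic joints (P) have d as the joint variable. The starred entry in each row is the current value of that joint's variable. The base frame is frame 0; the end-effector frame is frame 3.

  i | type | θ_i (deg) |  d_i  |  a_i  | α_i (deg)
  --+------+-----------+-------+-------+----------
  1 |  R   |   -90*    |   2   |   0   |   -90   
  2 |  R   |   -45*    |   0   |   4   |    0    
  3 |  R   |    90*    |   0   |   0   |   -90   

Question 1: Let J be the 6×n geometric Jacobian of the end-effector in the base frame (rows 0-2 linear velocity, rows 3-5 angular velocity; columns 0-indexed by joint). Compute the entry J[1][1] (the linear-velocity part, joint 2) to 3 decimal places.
axis z_1 = (1.0000,0.0000,0.0000); lever o_n−o_1 = (0.0000,-2.8284,2.8284)
cross product → J_v[:, 1] = (0.0000,-2.8284,-2.8284)
J_ω[:, 1] = z_1
entry J[1][1] = -2.8284

-2.828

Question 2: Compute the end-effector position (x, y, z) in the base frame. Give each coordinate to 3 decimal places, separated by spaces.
after link 1: o_1 = (0.0000, 0.0000, 2.0000)
after link 2: o_2 = (0.0000, -2.8284, 4.8284)
after link 3: o_3 = (0.0000, -2.8284, 4.8284)

0.000 -2.828 4.828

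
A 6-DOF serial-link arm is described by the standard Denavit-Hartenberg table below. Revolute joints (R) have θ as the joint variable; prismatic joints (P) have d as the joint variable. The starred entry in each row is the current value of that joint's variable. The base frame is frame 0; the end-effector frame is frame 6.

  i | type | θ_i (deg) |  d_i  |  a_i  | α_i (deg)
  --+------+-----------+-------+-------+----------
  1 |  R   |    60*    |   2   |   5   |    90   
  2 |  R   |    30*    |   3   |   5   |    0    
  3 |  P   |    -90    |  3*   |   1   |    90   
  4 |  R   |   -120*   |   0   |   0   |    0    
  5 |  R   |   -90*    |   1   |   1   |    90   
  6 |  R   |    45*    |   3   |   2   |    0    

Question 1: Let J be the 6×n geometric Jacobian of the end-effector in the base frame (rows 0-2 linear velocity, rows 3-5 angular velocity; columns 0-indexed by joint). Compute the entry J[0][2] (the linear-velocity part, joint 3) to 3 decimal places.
0.866

prismatic axis z_2 = (0.8660,-0.5000,0.0000)
J_v[:, 2] = z_2; J_ω[:, 2] = (0,0,0)
entry J[0][2] = 0.8660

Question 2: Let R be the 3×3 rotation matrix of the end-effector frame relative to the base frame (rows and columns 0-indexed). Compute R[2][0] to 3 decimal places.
End-effector x-axis (col 0 of R) = (-0.1531,-0.9723,0.1768)
R[2][0] = 0.1768

0.177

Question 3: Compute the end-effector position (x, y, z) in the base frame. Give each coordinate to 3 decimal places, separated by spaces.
12.214 1.544 2.938

after link 1: o_1 = (2.5000, 4.3301, 2.0000)
after link 2: o_2 = (7.2631, 6.5801, 4.5000)
after link 3: o_3 = (10.1112, 5.5131, 3.6340)
after link 4: o_4 = (10.1112, 5.5131, 3.6340)
after link 5: o_5 = (9.8947, 4.1381, 3.8840)
after link 6: o_6 = (12.2135, 1.5441, 2.9385)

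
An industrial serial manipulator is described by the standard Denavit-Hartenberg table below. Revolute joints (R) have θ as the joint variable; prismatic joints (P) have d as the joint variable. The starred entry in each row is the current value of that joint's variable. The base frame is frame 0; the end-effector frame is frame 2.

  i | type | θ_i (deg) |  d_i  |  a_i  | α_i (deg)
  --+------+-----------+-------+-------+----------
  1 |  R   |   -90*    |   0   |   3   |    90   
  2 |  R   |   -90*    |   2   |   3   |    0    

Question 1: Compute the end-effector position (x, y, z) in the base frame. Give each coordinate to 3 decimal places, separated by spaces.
-2.000 -3.000 -3.000

after link 1: o_1 = (0.0000, -3.0000, 0.0000)
after link 2: o_2 = (-2.0000, -3.0000, -3.0000)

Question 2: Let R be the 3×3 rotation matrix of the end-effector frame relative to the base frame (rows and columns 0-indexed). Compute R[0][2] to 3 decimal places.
-1.000

End-effector z-axis (col 2 of R) = (-1.0000,-0.0000,0.0000)
R[0][2] = -1.0000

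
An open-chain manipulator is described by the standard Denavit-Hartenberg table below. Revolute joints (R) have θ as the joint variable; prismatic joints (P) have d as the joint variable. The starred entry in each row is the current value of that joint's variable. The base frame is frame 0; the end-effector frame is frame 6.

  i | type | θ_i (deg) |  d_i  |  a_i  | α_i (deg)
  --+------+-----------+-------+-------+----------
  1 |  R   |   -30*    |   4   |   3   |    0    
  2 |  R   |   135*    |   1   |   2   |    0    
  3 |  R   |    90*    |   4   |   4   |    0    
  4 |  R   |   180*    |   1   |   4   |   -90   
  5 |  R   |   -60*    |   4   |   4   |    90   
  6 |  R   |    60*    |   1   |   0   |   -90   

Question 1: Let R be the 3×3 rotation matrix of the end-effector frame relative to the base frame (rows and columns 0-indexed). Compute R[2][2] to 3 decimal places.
-0.750

End-effector z-axis (col 2 of R) = (-0.5477,0.3709,-0.7500)
R[2][2] = -0.7500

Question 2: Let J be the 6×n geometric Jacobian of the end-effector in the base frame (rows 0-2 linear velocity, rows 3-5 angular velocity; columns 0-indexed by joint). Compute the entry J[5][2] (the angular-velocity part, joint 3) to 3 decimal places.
axis z_2 = (0.0000,0.0000,1.0000); lever o_n−o_2 = (0.0601,4.1572,8.9641)
cross product → J_v[:, 2] = (-4.1572,0.0601,0.0000)
J_ω[:, 2] = z_2
entry J[5][2] = 1.0000

1.000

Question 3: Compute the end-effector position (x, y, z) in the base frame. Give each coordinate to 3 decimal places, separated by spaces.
2.140 4.589 13.964

after link 1: o_1 = (2.5981, -1.5000, 4.0000)
after link 2: o_2 = (2.0804, 0.4319, 5.0000)
after link 3: o_3 = (-1.7833, -0.6034, 9.0000)
after link 4: o_4 = (2.0804, 0.4319, 10.0000)
after link 5: o_5 = (2.9770, 4.8132, 13.4641)
after link 6: o_6 = (2.1405, 4.5890, 13.9641)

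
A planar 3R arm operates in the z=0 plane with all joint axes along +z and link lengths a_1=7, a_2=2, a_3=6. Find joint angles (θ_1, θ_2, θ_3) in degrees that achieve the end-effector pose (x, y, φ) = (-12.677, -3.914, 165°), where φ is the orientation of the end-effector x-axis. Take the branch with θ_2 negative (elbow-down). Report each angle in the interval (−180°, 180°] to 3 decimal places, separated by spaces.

wrist centre = target − a_3·(cos φ, sin φ) = (-6.8814, -5.4669)
cos θ_2 = (77.2414−7²−2²)/(2·7·2) = 0.8658; θ_2 = -30.0298° (elbow-down)
β = atan2(-5.4669,-6.8814) = -141.5349°; ψ = atan2(-1.0009,8.7315) = -6.5393°
θ_1 = β − ψ = -134.9956°
θ_3 = φ − θ_1 − θ_2 = -29.9747° (wrapped to (-180°,180°])

-134.996 -30.030 -29.975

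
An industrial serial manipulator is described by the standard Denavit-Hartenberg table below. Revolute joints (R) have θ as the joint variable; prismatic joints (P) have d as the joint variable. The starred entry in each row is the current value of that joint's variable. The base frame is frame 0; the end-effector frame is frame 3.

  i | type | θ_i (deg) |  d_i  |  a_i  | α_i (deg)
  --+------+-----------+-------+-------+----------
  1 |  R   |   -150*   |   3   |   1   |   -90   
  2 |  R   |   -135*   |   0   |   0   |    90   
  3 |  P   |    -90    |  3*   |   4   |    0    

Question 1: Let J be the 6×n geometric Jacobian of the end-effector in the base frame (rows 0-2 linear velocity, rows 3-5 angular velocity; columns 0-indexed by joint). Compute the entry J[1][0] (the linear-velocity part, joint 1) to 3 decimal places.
-1.029

axis z_0 = ẑ; lever o_n−o_0 = (-1.0289,4.0248,0.8787)
cross product → J_v[:, 0] = (-4.0248,-1.0289,0.0000)
J_ω[:, 0] = z_0
entry J[1][0] = -1.0289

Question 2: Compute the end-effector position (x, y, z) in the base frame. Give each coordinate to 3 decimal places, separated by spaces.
-1.029 4.025 0.879

after link 1: o_1 = (-0.8660, -0.5000, 3.0000)
after link 2: o_2 = (-0.8660, -0.5000, 3.0000)
after link 3: o_3 = (-1.0289, 4.0248, 0.8787)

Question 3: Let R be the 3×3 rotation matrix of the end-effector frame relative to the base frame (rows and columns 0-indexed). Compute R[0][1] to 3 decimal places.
End-effector y-axis (col 1 of R) = (0.6124,0.3536,0.7071)
R[0][1] = 0.6124

0.612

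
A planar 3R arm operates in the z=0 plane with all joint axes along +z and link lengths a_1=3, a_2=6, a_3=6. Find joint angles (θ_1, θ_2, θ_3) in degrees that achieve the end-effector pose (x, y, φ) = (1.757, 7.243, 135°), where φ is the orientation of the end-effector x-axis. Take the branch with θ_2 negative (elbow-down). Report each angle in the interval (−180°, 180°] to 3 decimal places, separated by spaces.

90.007 -90.003 134.997

wrist centre = target − a_3·(cos φ, sin φ) = (5.9996, 3.0004)
cos θ_2 = (44.9978−3²−6²)/(2·3·6) = -0.0001; θ_2 = -90.0034° (elbow-down)
β = atan2(3.0004,5.9996) = 26.5692°; ψ = atan2(-6.0000,2.9996) = -63.4377°
θ_1 = β − ψ = 90.0069°
θ_3 = φ − θ_1 − θ_2 = 134.9966° (wrapped to (-180°,180°])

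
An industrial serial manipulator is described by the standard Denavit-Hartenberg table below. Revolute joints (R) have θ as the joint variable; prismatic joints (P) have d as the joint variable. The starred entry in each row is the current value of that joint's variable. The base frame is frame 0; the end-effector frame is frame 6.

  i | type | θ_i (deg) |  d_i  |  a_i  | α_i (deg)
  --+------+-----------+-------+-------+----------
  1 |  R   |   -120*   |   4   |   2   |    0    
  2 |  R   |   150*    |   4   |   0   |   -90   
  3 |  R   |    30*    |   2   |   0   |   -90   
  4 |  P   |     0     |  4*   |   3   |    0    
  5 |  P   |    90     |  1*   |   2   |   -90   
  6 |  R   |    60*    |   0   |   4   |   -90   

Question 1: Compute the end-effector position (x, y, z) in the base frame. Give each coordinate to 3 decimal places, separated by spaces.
1.585 -2.549 5.170

after link 1: o_1 = (-1.0000, -1.7321, 4.0000)
after link 2: o_2 = (-1.0000, -1.7321, 8.0000)
after link 3: o_3 = (-2.0000, -0.0000, 8.0000)
after link 4: o_4 = (-1.4821, 0.2990, 3.0359)
after link 5: o_5 = (-0.9151, -1.6830, 2.1699)
after link 6: o_6 = (1.5849, -2.5490, 5.1699)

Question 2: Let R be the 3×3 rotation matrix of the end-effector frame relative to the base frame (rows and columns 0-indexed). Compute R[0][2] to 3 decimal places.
-0.217

End-effector z-axis (col 2 of R) = (-0.2165,0.8750,0.4330)
R[0][2] = -0.2165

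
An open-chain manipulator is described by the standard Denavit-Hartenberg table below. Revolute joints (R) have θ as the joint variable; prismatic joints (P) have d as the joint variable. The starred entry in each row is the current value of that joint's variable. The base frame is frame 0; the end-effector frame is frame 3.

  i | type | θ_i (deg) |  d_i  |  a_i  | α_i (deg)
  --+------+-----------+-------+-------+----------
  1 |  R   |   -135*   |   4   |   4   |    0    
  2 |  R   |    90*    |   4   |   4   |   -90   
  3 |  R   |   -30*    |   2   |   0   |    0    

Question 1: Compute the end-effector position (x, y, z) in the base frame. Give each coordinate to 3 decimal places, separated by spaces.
1.414 -4.243 8.000

after link 1: o_1 = (-2.8284, -2.8284, 4.0000)
after link 2: o_2 = (0.0000, -5.6569, 8.0000)
after link 3: o_3 = (1.4142, -4.2426, 8.0000)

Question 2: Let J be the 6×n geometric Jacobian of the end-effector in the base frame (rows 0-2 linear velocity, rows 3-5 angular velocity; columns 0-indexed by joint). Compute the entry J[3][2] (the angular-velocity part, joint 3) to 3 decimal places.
0.707

axis z_2 = (0.7071,0.7071,0.0000); lever o_n−o_2 = (1.4142,1.4142,0.0000)
cross product → J_v[:, 2] = (-0.0000,0.0000,-0.0000)
J_ω[:, 2] = z_2
entry J[3][2] = 0.7071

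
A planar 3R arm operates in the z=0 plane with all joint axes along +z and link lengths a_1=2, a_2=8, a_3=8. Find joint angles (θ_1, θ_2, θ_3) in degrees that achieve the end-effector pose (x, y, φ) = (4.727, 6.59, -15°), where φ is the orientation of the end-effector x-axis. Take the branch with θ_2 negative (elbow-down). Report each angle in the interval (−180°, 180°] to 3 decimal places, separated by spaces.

wrist centre = target − a_3·(cos φ, sin φ) = (-3.0004, 8.6606)
cos θ_2 = (84.0076−2²−8²)/(2·2·8) = 0.5002; θ_2 = -59.9843° (elbow-down)
β = atan2(8.6606,-3.0004) = 109.1084°; ψ = atan2(-6.9271,6.0019) = -49.0931°
θ_1 = β − ψ = 158.2015°
θ_3 = φ − θ_1 − θ_2 = -113.2172° (wrapped to (-180°,180°])

158.202 -59.984 -113.217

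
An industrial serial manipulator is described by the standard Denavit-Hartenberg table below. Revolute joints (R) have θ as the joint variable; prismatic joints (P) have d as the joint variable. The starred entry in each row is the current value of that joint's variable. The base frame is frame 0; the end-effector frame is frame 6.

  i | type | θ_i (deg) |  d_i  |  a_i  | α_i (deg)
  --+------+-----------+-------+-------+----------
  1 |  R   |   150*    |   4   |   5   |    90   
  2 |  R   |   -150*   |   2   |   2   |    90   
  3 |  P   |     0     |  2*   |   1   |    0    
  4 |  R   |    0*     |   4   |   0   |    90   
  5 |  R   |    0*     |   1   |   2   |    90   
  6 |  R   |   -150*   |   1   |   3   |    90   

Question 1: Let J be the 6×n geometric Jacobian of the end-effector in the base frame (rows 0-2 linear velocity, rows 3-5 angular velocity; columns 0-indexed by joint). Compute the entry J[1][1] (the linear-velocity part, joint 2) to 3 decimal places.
-1.565

axis z_1 = (0.5000,0.8660,0.0000); lever o_n−o_1 = (5.2165,-0.1250,3.1292)
cross product → J_v[:, 1] = (2.7099,-1.5646,-4.5801)
J_ω[:, 1] = z_1
entry J[1][1] = -1.5646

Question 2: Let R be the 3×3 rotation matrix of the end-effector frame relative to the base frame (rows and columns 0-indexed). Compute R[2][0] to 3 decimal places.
0.433

End-effector x-axis (col 0 of R) = (-0.3995,0.8080,0.4330)
R[2][0] = 0.4330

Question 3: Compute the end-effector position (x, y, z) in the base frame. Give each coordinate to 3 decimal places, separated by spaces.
0.886 2.375 7.129

after link 1: o_1 = (-4.3301, 2.5000, 4.0000)
after link 2: o_2 = (-1.8301, 3.3660, 3.0000)
after link 3: o_3 = (-0.2141, 2.4330, 4.2321)
after link 4: o_4 = (1.5179, 1.4330, 7.6962)
after link 5: o_5 = (2.5179, -0.2990, 6.6962)
after link 6: o_6 = (0.8864, 2.3750, 7.1292)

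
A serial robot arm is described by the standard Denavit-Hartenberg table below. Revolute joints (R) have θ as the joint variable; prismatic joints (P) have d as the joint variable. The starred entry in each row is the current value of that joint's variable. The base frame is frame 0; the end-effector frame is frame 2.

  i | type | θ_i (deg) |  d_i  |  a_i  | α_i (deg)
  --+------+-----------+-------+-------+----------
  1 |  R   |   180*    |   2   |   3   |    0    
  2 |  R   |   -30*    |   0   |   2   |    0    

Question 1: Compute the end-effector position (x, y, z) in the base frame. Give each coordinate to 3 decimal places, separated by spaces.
-4.732 1.000 2.000

after link 1: o_1 = (-3.0000, 0.0000, 2.0000)
after link 2: o_2 = (-4.7321, 1.0000, 2.0000)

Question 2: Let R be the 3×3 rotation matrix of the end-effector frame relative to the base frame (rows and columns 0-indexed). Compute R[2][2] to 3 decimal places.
1.000

End-effector z-axis (col 2 of R) = (0.0000,0.0000,1.0000)
R[2][2] = 1.0000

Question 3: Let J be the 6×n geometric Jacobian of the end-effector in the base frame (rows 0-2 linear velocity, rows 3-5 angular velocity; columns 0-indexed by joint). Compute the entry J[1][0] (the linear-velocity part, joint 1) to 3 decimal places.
-4.732

axis z_0 = ẑ; lever o_n−o_0 = (-4.7321,1.0000,2.0000)
cross product → J_v[:, 0] = (-1.0000,-4.7321,0.0000)
J_ω[:, 0] = z_0
entry J[1][0] = -4.7321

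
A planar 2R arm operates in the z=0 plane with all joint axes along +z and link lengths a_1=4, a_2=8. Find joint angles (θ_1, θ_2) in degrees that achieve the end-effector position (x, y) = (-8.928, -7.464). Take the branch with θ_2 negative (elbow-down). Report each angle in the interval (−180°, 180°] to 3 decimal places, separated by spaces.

-119.994 -30.009

cos θ_2 = (135.4205−4²−8²)/(2·4·8) = 0.8659; θ_2 = -30.0092° (elbow-down)
β = atan2(-7.4640,-8.9280) = -140.1037°; ψ = atan2(-4.0011,10.9276) = -20.1101°
θ_1 = β − ψ = -119.9935°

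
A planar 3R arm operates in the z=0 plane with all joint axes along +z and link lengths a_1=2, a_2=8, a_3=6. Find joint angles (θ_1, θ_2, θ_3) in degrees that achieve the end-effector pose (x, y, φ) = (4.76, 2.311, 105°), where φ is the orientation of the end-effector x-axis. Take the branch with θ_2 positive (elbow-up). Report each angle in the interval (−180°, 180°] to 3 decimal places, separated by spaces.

-135.011 120.010 120.000

wrist centre = target − a_3·(cos φ, sin φ) = (6.3129, -3.4846)
cos θ_2 = (51.9950−2²−8²)/(2·2·8) = -0.5002; θ_2 = 120.0103° (elbow-up)
β = atan2(-3.4846,6.3129) = -28.8975°; ψ = atan2(6.9275,-2.0012) = 106.1132°
θ_1 = β − ψ = -135.0107°
θ_3 = φ − θ_1 − θ_2 = 120.0004° (wrapped to (-180°,180°])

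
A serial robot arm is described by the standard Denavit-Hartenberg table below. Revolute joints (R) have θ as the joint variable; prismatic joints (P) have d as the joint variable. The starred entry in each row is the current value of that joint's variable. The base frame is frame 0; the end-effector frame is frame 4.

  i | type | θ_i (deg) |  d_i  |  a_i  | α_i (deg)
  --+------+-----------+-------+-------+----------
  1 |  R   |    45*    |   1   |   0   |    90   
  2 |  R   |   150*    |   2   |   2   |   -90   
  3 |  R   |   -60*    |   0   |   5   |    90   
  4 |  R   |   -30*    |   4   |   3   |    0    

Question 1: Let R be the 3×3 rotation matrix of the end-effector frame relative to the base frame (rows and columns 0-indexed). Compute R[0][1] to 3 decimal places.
End-effector y-axis (col 1 of R) = (-0.1531,-0.7655,-0.6250)
R[0][1] = -0.1531

-0.153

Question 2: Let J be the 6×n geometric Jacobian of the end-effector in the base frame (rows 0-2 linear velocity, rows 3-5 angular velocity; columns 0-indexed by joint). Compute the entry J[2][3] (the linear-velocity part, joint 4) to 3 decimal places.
axis z_3 = (0.8839,0.1768,-0.4330); lever o_n−o_3 = (4.8614,-1.1490,0.2165)
cross product → J_v[:, 3] = (-0.4593,-2.2964,-1.8750)
J_ω[:, 3] = z_3
entry J[2][3] = -1.8750

-1.875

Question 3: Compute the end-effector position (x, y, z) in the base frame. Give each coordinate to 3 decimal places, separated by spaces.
6.582 -8.381 3.467

after link 1: o_1 = (0.0000, 0.0000, 1.0000)
after link 2: o_2 = (0.1895, -2.6390, 2.0000)
after link 3: o_3 = (1.7204, -7.2318, 3.2500)
after link 4: o_4 = (6.5818, -8.3808, 3.4665)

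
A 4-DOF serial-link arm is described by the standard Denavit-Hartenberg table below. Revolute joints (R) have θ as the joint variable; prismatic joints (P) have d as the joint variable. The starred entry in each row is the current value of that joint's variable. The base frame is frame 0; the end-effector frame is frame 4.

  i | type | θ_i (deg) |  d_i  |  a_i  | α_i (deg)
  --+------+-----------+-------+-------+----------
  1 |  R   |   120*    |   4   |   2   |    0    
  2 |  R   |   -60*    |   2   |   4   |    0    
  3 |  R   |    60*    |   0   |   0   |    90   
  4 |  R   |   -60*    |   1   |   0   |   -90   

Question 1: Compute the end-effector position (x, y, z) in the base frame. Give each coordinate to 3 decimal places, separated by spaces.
after link 1: o_1 = (-1.0000, 1.7321, 4.0000)
after link 2: o_2 = (1.0000, 5.1962, 6.0000)
after link 3: o_3 = (1.0000, 5.1962, 6.0000)
after link 4: o_4 = (1.8660, 5.6962, 6.0000)

1.866 5.696 6.000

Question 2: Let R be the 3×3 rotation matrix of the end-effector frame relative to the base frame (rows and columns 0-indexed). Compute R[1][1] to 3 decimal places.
-0.500

End-effector y-axis (col 1 of R) = (-0.8660,-0.5000,-0.0000)
R[1][1] = -0.5000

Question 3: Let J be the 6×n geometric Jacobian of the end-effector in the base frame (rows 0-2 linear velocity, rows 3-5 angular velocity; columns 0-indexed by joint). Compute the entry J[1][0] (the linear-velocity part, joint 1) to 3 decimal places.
axis z_0 = ẑ; lever o_n−o_0 = (1.8660,5.6962,6.0000)
cross product → J_v[:, 0] = (-5.6962,1.8660,0.0000)
J_ω[:, 0] = z_0
entry J[1][0] = 1.8660

1.866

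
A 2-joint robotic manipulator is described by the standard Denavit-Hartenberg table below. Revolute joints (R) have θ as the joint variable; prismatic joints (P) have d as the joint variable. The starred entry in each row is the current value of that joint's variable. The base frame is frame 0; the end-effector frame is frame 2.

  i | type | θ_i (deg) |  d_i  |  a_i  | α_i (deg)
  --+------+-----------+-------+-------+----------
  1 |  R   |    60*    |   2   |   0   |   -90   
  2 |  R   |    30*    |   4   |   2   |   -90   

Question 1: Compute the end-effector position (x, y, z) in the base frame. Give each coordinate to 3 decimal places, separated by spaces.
-2.598 3.500 1.000

after link 1: o_1 = (0.0000, 0.0000, 2.0000)
after link 2: o_2 = (-2.5981, 3.5000, 1.0000)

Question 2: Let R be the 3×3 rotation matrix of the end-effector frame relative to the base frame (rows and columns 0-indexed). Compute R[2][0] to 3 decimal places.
-0.500

End-effector x-axis (col 0 of R) = (0.4330,0.7500,-0.5000)
R[2][0] = -0.5000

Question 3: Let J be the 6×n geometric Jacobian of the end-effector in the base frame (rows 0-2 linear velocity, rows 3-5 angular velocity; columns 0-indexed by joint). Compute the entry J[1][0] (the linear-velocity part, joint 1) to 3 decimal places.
axis z_0 = ẑ; lever o_n−o_0 = (-2.5981,3.5000,1.0000)
cross product → J_v[:, 0] = (-3.5000,-2.5981,0.0000)
J_ω[:, 0] = z_0
entry J[1][0] = -2.5981

-2.598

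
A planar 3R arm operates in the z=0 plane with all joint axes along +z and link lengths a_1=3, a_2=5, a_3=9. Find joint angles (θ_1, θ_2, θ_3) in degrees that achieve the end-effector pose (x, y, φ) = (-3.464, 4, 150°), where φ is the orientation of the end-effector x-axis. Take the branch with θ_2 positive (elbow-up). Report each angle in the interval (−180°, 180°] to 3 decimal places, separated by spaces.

wrist centre = target − a_3·(cos φ, sin φ) = (4.3302, -0.5000)
cos θ_2 = (19.0009−3²−5²)/(2·3·5) = -0.5000; θ_2 = 119.9981° (elbow-up)
β = atan2(-0.5000,4.3302) = -6.5866°; ψ = atan2(4.3302,0.5001) = 83.4114°
θ_1 = β − ψ = -89.9981°
θ_3 = φ − θ_1 − θ_2 = 120.0000° (wrapped to (-180°,180°])

-89.998 119.998 120.000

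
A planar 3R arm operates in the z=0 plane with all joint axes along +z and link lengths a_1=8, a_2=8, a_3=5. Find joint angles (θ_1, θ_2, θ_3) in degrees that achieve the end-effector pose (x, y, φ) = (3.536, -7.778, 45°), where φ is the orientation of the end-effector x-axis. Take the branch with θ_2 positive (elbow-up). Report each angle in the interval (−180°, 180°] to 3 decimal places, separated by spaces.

wrist centre = target − a_3·(cos φ, sin φ) = (0.0005, -11.3135)
cos θ_2 = (127.9960−8²−8²)/(2·8·8) = -0.0000; θ_2 = 90.0018° (elbow-up)
β = atan2(-11.3135,0.0005) = -89.9976°; ψ = atan2(8.0000,7.9998) = 45.0009°
θ_1 = β − ψ = -134.9985°
θ_3 = φ − θ_1 − θ_2 = 89.9968° (wrapped to (-180°,180°])

-134.999 90.002 89.997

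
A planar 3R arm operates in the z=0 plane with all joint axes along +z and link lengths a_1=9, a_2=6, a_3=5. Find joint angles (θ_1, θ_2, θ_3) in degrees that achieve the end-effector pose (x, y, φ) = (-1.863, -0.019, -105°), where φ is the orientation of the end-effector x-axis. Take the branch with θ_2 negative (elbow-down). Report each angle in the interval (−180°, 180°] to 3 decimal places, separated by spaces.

wrist centre = target − a_3·(cos φ, sin φ) = (-0.5689, 4.8106)
cos θ_2 = (23.4658−9²−6²)/(2·9·6) = -0.8661; θ_2 = -150.0037° (elbow-down)
β = atan2(4.8106,-0.5689) = 96.7445°; ψ = atan2(-2.9997,3.8037) = -38.2603°
θ_1 = β − ψ = 135.0048°
θ_3 = φ − θ_1 − θ_2 = -90.0011° (wrapped to (-180°,180°])

135.005 -150.004 -90.001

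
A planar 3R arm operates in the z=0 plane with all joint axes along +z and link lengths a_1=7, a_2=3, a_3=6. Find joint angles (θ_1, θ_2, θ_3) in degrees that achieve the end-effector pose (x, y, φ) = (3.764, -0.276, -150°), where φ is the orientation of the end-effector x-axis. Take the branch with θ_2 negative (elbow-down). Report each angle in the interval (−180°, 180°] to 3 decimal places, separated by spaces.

29.999 -44.988 -135.011

wrist centre = target − a_3·(cos φ, sin φ) = (8.9602, 2.7240)
cos θ_2 = (87.7045−7²−3²)/(2·7·3) = 0.7073; θ_2 = -44.9884° (elbow-down)
β = atan2(2.7240,8.9602) = 16.9099°; ψ = atan2(-2.1209,9.1218) = -13.0892°
θ_1 = β − ψ = 29.9992°
θ_3 = φ − θ_1 − θ_2 = -135.0108° (wrapped to (-180°,180°])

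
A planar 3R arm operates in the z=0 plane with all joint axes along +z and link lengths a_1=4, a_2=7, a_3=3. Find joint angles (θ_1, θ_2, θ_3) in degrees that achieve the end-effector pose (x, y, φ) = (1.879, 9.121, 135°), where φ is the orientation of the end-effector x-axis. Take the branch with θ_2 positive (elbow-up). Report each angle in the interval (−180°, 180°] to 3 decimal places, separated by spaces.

wrist centre = target − a_3·(cos φ, sin φ) = (4.0003, 6.9997)
cos θ_2 = (64.9981−4²−7²)/(2·4·7) = -0.0000; θ_2 = 90.0020° (elbow-up)
β = atan2(6.9997,4.0003) = 60.2520°; ψ = atan2(7.0000,3.9998) = 60.2566°
θ_1 = β − ψ = -0.0046°
θ_3 = φ − θ_1 − θ_2 = 45.0026° (wrapped to (-180°,180°])

-0.005 90.002 45.003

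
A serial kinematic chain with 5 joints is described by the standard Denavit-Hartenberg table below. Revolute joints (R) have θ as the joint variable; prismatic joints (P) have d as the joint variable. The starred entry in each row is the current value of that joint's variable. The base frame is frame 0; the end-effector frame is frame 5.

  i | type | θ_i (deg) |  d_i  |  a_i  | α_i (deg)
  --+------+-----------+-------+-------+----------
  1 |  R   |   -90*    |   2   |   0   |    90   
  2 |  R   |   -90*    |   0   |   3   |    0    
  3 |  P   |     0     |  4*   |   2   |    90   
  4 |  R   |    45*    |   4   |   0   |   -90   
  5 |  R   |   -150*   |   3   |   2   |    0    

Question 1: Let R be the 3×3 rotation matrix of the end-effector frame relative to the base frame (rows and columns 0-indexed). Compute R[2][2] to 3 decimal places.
0.707

End-effector z-axis (col 2 of R) = (-0.7071,0.0000,0.7071)
R[2][2] = 0.7071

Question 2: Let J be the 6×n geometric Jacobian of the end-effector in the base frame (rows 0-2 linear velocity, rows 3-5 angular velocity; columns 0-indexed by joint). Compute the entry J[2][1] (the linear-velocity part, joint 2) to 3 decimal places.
axis z_1 = (-1.0000,-0.0000,0.0000); lever o_n−o_1 = (-4.8966,5.0000,-1.6539)
cross product → J_v[:, 1] = (-0.0000,-1.6539,-5.0000)
J_ω[:, 1] = z_1
entry J[2][1] = -5.0000

-5.000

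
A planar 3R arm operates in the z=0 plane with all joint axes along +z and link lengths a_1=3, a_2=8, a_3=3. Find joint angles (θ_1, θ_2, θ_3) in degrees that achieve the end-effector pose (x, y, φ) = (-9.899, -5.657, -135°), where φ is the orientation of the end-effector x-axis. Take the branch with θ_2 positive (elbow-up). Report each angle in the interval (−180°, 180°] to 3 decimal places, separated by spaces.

wrist centre = target − a_3·(cos φ, sin φ) = (-7.7777, -3.5357)
cos θ_2 = (72.9933−3²−8²)/(2·3·8) = -0.0001; θ_2 = 90.0080° (elbow-up)
β = atan2(-3.5357,-7.7777) = -155.5538°; ψ = atan2(8.0000,2.9989) = 69.4509°
θ_1 = β − ψ = -225.0047°
θ_3 = φ − θ_1 − θ_2 = -0.0032° (wrapped to (-180°,180°])

134.995 90.008 -0.003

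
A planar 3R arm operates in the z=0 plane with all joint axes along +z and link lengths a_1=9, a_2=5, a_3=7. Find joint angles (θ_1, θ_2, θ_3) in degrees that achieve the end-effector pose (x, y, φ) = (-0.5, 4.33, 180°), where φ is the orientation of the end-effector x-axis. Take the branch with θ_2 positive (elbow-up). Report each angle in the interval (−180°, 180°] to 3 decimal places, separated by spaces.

-0.001 120.001 60.000

wrist centre = target − a_3·(cos φ, sin φ) = (6.5000, 4.3300)
cos θ_2 = (60.9989−9²−5²)/(2·9·5) = -0.5000; θ_2 = 120.0008° (elbow-up)
β = atan2(4.3300,6.5000) = 33.6697°; ψ = atan2(4.3301,6.4999) = 33.6705°
θ_1 = β − ψ = -0.0008°
θ_3 = φ − θ_1 − θ_2 = 60.0000° (wrapped to (-180°,180°])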